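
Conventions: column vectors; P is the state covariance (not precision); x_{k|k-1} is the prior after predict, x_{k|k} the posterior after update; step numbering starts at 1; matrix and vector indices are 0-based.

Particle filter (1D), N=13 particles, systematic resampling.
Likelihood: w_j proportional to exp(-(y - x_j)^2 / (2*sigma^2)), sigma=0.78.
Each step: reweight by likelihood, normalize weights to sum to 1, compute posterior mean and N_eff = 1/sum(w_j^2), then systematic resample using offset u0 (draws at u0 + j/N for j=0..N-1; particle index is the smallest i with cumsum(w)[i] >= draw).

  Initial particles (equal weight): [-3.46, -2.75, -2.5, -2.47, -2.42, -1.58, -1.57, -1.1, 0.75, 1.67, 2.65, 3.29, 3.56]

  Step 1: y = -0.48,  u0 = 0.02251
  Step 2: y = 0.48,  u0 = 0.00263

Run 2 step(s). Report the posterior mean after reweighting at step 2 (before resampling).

step 1: w=[0.0004, 0.0075, 0.0182, 0.0201, 0.0236, 0.1926, 0.1961, 0.3796, 0.1501, 0.0117, 0.0002, 0.0000, 0.0000]  mean=-1.0713  Neff=4.1046  idx=[2, 5, 5, 5, 6, 6, 7, 7, 7, 7, 7, 8, 8]
step 2: w=[0.0003, 0.0114, 0.0114, 0.0114, 0.0118, 0.0118, 0.0479, 0.0479, 0.0479, 0.0479, 0.0479, 0.3512, 0.3512]  mean=0.1715  Neff=3.8640  idx=[1, 6, 8, 9, 11, 11, 11, 11, 11, 12, 12, 12, 12]

post_mean = 0.1715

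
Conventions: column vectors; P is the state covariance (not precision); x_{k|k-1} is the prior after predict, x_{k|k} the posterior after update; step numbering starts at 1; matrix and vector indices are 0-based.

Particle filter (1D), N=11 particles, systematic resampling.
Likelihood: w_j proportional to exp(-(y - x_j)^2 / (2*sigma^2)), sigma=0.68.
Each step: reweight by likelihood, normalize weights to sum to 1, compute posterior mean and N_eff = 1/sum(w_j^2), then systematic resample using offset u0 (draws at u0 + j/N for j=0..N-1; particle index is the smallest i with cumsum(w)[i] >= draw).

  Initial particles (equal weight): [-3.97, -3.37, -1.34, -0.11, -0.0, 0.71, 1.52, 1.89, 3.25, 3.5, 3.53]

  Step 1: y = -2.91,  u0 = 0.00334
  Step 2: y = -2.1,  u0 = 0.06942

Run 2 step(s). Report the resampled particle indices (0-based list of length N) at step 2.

resampled_idx = [3, 3, 4, 5, 6, 7, 7, 8, 9, 10, 10]

step 1: w=[0.2553, 0.6845, 0.0599, 0.0002, 0.0001, 0.0000, 0.0000, 0.0000, 0.0000, 0.0000, 0.0000]  mean=-3.4008  Neff=1.8610  idx=[0, 0, 0, 1, 1, 1, 1, 1, 1, 1, 1]
step 2: w=[0.0155, 0.0155, 0.0155, 0.1192, 0.1192, 0.1192, 0.1192, 0.1192, 0.1192, 0.1192, 0.1192]  mean=-3.3980  Neff=8.7457  idx=[3, 3, 4, 5, 6, 7, 7, 8, 9, 10, 10]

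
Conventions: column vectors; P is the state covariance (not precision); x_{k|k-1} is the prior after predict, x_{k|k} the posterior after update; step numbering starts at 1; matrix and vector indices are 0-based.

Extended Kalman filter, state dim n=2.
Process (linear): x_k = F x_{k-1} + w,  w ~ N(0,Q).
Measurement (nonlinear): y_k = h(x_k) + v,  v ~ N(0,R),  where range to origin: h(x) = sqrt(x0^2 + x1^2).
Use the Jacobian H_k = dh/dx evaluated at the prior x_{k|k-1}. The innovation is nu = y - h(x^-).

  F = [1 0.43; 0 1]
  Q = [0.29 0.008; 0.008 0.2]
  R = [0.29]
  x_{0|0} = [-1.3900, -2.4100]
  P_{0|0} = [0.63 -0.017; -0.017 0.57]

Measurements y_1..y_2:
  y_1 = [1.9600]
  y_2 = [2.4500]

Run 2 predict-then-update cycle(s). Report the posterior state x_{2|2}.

x_post = [-2.0438, -1.5436]

step 1: x^-=[-2.4263, -2.4100]  P^-=[1.0108 0.2361; 0.2361 0.7700]  H_jac=[-0.7095 -0.7047]  S=[1.4173]  K=[-0.6234; -0.5011]  nu=[-1.4598]  x^+=[-1.5163, -1.6786]  P^+=[0.4600 -0.2066; -0.2066 0.4142]
step 2: x^-=[-2.2381, -1.6786]  P^-=[0.6489 -0.0205; -0.0205 0.6142]  H_jac=[-0.8000 -0.6000]  S=[0.9067]  K=[-0.5590; -0.3883]  nu=[-0.3476]  x^+=[-2.0438, -1.5436]  P^+=[0.3656 -0.2173; -0.2173 0.4774]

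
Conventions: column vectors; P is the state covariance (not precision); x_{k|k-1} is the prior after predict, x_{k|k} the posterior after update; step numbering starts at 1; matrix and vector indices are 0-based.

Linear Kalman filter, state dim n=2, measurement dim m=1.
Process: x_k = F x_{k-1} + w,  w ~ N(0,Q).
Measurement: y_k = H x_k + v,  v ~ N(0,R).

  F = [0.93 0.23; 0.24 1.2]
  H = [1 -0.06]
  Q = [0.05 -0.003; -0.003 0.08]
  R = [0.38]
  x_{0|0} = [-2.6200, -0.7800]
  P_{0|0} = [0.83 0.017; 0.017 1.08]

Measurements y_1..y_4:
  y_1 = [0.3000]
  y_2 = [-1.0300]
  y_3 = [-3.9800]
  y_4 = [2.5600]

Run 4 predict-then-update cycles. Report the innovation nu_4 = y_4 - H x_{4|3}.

step 1: x^-=[-2.6160, -1.5648]  P^-=[0.8323 0.5002; 0.5002 1.6928]  S=[1.1583]  K=[0.6926; 0.3442]  nu=[2.8221]  x^+=[-0.6614, -0.5935]  P^+=[0.2766 0.2241; 0.2241 1.5556]
step 2: x^-=[-0.7516, -0.8709]  P^-=[0.4674 0.7506; 0.7506 2.4651]  S=[0.7662]  K=[0.5513; 0.7865]  nu=[-0.3306]  x^+=[-0.9339, -1.1310]  P^+=[0.2346 0.4183; 0.4183 1.9910]
step 3: x^-=[-1.1286, -1.5813]  P^-=[0.5372 1.0889; 1.0889 3.2016]  S=[0.7980]  K=[0.5913; 1.1237]  nu=[-2.9462]  x^+=[-2.8706, -4.8920]  P^+=[0.2582 0.5586; 0.5586 2.1939]
step 4: x^-=[-3.7948, -6.5593]  P^-=[0.6284 1.3144; 1.3144 3.5759]  S=[0.8635]  K=[0.6364; 1.2737]  nu=[5.9613]  x^+=[-0.0014, 1.0338]  P^+=[0.2787 0.6145; 0.6145 2.1749]

innov = [5.9613]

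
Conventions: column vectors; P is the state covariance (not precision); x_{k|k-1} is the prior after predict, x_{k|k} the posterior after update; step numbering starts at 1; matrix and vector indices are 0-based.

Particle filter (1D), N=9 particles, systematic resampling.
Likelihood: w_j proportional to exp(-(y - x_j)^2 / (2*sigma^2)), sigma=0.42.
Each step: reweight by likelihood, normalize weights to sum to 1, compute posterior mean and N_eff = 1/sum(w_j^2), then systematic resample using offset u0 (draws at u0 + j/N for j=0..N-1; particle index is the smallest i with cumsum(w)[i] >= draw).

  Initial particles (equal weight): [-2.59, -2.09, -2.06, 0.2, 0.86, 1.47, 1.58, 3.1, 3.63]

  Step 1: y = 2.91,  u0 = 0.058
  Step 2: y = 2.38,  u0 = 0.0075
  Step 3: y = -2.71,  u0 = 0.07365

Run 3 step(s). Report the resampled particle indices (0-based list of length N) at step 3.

resampled_idx = [0, 1, 2, 3, 4, 5, 6, 7, 8]

step 1: w=[0.0000, 0.0000, 0.0000, 0.0000, 0.0000, 0.0025, 0.0058, 0.7903, 0.2014]  mean=3.1939  Neff=1.5033  idx=[7, 7, 7, 7, 7, 7, 7, 8, 8]
step 2: w=[0.1408, 0.1408, 0.1408, 0.1408, 0.1408, 0.1408, 0.1408, 0.0073, 0.0073]  mean=3.1077  Neff=7.2034  idx=[0, 0, 1, 2, 3, 3, 4, 5, 6]
step 3: w=[0.1111, 0.1111, 0.1111, 0.1111, 0.1111, 0.1111, 0.1111, 0.1111, 0.1111]  mean=3.1000  Neff=9.0000  idx=[0, 1, 2, 3, 4, 5, 6, 7, 8]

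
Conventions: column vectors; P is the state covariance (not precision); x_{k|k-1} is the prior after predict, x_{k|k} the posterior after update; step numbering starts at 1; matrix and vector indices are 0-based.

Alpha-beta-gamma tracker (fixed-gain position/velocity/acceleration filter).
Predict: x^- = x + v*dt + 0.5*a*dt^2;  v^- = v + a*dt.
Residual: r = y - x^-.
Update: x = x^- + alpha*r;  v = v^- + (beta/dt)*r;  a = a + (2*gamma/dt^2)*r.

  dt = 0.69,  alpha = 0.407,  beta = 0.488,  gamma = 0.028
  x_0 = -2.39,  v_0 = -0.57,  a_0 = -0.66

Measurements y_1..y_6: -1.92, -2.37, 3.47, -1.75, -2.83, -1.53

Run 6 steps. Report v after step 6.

v_post = -2.2884

step 1: x_pred=-2.9404  r=1.0204  x^+=-2.5251  v^+=-0.3037  a^+=-0.5400
step 2: x_pred=-2.8632  r=0.4932  x^+=-2.6625  v^+=-0.3275  a^+=-0.4820
step 3: x_pred=-3.0032  r=6.4732  x^+=-0.3686  v^+=3.9181  a^+=0.2794
step 4: x_pred=2.4014  r=-4.1514  x^+=0.7118  v^+=1.1748  a^+=-0.2089
step 5: x_pred=1.4727  r=-4.3027  x^+=-0.2785  v^+=-2.0124  a^+=-0.7150
step 6: x_pred=-1.8372  r=0.3072  x^+=-1.7122  v^+=-2.2884  a^+=-0.6788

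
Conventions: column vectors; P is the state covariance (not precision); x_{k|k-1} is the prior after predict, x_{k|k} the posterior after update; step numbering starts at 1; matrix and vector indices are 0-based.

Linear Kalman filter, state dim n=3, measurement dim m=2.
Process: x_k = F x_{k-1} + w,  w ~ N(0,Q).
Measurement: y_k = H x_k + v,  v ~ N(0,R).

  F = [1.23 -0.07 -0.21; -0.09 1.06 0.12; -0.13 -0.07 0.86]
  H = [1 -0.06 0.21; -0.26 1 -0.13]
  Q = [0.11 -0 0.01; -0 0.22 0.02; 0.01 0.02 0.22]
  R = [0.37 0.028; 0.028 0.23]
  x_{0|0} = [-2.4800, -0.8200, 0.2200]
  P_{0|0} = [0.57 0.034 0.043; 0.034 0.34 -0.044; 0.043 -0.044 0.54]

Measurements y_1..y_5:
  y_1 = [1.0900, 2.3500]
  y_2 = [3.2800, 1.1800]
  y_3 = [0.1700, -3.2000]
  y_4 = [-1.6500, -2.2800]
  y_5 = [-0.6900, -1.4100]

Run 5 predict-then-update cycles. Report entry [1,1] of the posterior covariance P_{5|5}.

P_post[1,1] = 0.1618

step 1: x^-=[-3.0392, -0.6196, 0.5690]  P^-=[0.9685 -0.0401 -0.1310; -0.0401 0.5958 0.0090; -0.1310 0.0090 0.6270]  S=[1.3178 -0.2912; -0.2912 0.9115]  K=[0.6985 -0.0783; 0.0975 0.6949; -0.0099 -0.0454]  nu=[3.9725, 2.2534]  x^+=[-0.4408, 1.3336, 0.4274]  P^+=[0.2880 0.0590 -0.1341; 0.0590 0.1825 0.0357; -0.1341 0.0357 0.6252]
step 2: x^-=[-0.7253, 1.5045, 0.3315]  P^-=[0.6343 -0.0145 -0.2997; -0.0145 0.4372 0.1113; -0.2997 0.1113 0.7149]  S=[0.9104 -0.1178; -0.1178 0.6805]  K=[0.6156 -0.0998; 0.0635 0.6377; -0.1569 0.1144]  nu=[4.0259, -0.4700]  x^+=[1.8000, 1.4603, -0.3538]  P^+=[0.2680 0.0388 -0.1939; 0.0388 0.1663 0.0598; -0.1939 0.0598 0.6794]
step 3: x^-=[2.1860, 1.3435, -0.6405]  P^-=[0.6415 -0.0545 -0.3709; -0.0545 0.4308 0.1479; -0.3709 0.1479 0.7647]  S=[0.8939 -0.1402; -0.1402 0.6819]  K=[0.6142 -0.1275; 0.0442 0.6334; -0.2189 0.1675]  nu=[-1.8009, -4.0584]  x^+=[1.5973, -1.3069, -0.9259]  P^+=[0.2712 0.0301 -0.2178; 0.0301 0.1633 0.0658; -0.2178 0.0658 0.6925]
step 4: x^-=[2.2506, -1.6402, -0.9124]  P^-=[0.6610 -0.0716 -0.3993; -0.0716 0.4314 0.1582; -0.3993 0.1582 0.7789]  S=[0.9038 -0.1556; -0.1556 0.6883]  K=[0.6195 -0.1383; 0.0377 0.6324; -0.2404 0.1793]  nu=[-3.8074, -0.1732]  x^+=[-0.0841, -1.8934, -0.0280]  P^+=[0.2743 0.0276 -0.2251; 0.0276 0.1622 0.0658; -0.2251 0.0658 0.6911]
step 5: x^-=[0.0349, -2.0028, 0.1194]  P^-=[0.6697 -0.0764 -0.4073; -0.0764 0.4308 0.1592; -0.4073 0.1592 0.7795]  S=[0.9097 -0.1609; -0.1609 0.6900]  K=[0.6222 -0.1412; 0.0361 0.6315; -0.2464 0.1799]  nu=[-0.8702, 0.6174]  x^+=[-0.5936, -1.6443, 0.4449]  P^+=[0.2755 0.0271 -0.2266; 0.0271 0.1618 0.0649; -0.2266 0.0649 0.6876]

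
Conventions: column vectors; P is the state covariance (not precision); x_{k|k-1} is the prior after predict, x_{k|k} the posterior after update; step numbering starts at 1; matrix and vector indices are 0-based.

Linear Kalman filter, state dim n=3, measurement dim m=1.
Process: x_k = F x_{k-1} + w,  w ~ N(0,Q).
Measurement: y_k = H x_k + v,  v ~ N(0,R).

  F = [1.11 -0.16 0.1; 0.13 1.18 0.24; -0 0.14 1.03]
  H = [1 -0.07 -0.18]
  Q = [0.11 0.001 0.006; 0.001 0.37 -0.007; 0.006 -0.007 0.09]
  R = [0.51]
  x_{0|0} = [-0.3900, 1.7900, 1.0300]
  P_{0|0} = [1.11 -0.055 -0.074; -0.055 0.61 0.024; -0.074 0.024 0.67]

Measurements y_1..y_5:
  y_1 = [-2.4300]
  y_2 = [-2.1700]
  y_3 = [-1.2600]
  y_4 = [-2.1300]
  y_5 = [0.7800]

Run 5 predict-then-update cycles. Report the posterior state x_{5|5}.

x_post = [-0.6534, -1.2021, 0.7797]

step 1: x^-=[-0.6163, 2.3087, 1.3115]  P^-=[1.5023 -0.0276 -0.0354; -0.0276 1.2688 0.2785; -0.0354 0.2785 0.8197]  S=[2.0687]  K=[0.7302; -0.0805; -0.0979]  nu=[-1.4160]  x^+=[-1.6503, 2.4227, 1.4501]  P^+=[0.3992 0.0940 0.1124; 0.0940 1.2554 0.2622; 0.1124 0.2622 0.7999]
step 2: x^-=[-2.0745, 2.9922, 1.8328]  P^-=[0.6252 0.0142 0.1639; 0.0142 2.3552 0.7423; 0.1639 0.7423 1.0388]  S=[1.1381]  K=[0.5225; -0.2497; -0.0660]  nu=[0.4438]  x^+=[-1.8426, 2.8814, 1.8035]  P^+=[0.3144 0.1628 0.2031; 0.1628 2.2842 0.7236; 0.2031 0.7236 1.0338]
step 3: x^-=[-2.3259, 3.5934, 2.2610]  P^-=[0.5304 -0.0359 0.2097; -0.0359 4.0879 1.5598; 0.2097 1.5598 1.4403]  S=[1.0759]  K=[0.4602; -0.5603; -0.1475]  nu=[1.7244]  x^+=[-1.5323, 2.6271, 2.0066]  P^+=[0.3025 0.2415 0.2827; 0.2415 3.7501 1.4709; 0.2827 1.4709 1.4168]
step 4: x^-=[-1.9206, 3.3824, 2.4346]  P^-=[0.5228 -0.1220 0.2069; -0.1220 6.6032 2.8421; 0.2069 2.8421 2.0908]  S=[1.1471]  K=[0.4307; -0.9553; -0.3211]  nu=[0.4656]  x^+=[-1.7200, 2.9377, 2.2851]  P^+=[0.3100 0.3500 0.3656; 0.3500 5.5564 2.4902; 0.3656 2.4902 1.9725]
step 5: x^-=[-2.1508, 3.7913, 2.7649]  P^-=[0.5310 -0.2044 0.1815; -0.2044 9.7663 4.5642; 0.1815 4.5642 3.0097]  S=[1.2647]  K=[0.4054; -1.3518; -0.5374]  nu=[3.6938]  x^+=[-0.6534, -1.2021, 0.7797]  P^+=[0.3232 0.4886 0.4571; 0.4886 7.4552 3.6453; 0.4571 3.6453 2.6444]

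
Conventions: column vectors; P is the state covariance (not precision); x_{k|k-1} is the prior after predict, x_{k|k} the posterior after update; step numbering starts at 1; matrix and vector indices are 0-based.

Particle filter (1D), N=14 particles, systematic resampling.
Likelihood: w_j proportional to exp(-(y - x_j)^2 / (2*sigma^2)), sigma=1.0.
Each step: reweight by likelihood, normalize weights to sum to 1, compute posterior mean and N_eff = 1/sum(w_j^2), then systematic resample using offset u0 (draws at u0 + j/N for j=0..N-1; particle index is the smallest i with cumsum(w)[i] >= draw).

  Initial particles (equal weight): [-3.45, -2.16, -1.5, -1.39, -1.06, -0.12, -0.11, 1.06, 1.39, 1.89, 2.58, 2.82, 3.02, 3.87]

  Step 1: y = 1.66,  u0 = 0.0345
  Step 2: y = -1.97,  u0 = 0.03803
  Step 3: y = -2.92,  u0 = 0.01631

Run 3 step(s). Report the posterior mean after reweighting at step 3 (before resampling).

step 1: w=[0.0000, 0.0001, 0.0014, 0.0020, 0.0051, 0.0420, 0.0428, 0.1712, 0.1977, 0.1997, 0.1343, 0.1046, 0.0813, 0.0178]  mean=1.7694  Neff=6.7663  idx=[5, 7, 7, 7, 8, 8, 9, 9, 9, 10, 10, 11, 11, 12]
step 2: w=[0.8211, 0.0461, 0.0461, 0.0461, 0.0161, 0.0161, 0.0026, 0.0026, 0.0026, 0.0001, 0.0001, 0.0000, 0.0000, 0.0000]  mean=0.1089  Neff=1.4681  idx=[0, 0, 0, 0, 0, 0, 0, 0, 0, 0, 0, 1, 2, 4]
step 3: w=[0.0906, 0.0906, 0.0906, 0.0906, 0.0906, 0.0906, 0.0906, 0.0906, 0.0906, 0.0906, 0.0906, 0.0017, 0.0017, 0.0004]  mean=-0.1154  Neff=11.0820  idx=[0, 0, 1, 2, 3, 4, 4, 5, 6, 7, 8, 8, 9, 10]

post_mean = -0.1154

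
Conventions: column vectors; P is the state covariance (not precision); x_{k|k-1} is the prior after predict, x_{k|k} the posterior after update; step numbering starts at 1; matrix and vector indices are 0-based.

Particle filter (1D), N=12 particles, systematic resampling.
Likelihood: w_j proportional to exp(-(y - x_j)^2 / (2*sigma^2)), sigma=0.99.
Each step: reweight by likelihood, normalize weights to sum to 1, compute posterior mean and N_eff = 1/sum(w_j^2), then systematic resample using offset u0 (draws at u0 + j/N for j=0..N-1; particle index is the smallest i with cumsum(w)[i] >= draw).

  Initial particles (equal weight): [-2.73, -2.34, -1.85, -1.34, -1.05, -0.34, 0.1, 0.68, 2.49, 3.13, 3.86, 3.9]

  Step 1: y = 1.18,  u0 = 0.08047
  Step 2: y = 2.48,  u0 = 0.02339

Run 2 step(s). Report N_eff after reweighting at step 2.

step 1: w=[0.0002, 0.0007, 0.0037, 0.0158, 0.0319, 0.1242, 0.2226, 0.3552, 0.1681, 0.0580, 0.0103, 0.0093]  mean=0.8340  Neff=4.4598  idx=[5, 5, 6, 6, 7, 7, 7, 7, 7, 8, 8, 11]
step 2: w=[0.0050, 0.0050, 0.0161, 0.0161, 0.0553, 0.0553, 0.0553, 0.0553, 0.0553, 0.2889, 0.2889, 0.1033]  mean=2.0298  Neff=5.1672  idx=[2, 5, 6, 8, 9, 9, 9, 9, 10, 10, 10, 11]

N_eff = 5.1672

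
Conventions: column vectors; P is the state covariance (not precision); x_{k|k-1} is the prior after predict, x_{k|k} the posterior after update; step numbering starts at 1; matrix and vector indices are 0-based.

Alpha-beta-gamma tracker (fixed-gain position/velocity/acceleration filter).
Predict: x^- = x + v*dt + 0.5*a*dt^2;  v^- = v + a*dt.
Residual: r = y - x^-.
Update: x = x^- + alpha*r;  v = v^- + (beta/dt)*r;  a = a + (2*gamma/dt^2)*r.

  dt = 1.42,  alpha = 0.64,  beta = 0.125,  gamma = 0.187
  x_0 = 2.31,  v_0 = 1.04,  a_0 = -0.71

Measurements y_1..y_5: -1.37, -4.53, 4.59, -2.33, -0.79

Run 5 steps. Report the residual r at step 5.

step 1: x_pred=3.0710  r=-4.4410  x^+=0.2288  v^+=-0.3591  a^+=-1.5337
step 2: x_pred=-1.8275  r=-2.7025  x^+=-3.5571  v^+=-2.7749  a^+=-2.0350
step 3: x_pred=-9.5491  r=14.1391  x^+=-0.5001  v^+=-4.4199  a^+=0.5875
step 4: x_pred=-6.1840  r=3.8540  x^+=-3.7174  v^+=-3.2463  a^+=1.3024
step 5: x_pred=-7.0142  r=6.2242  x^+=-3.0307  v^+=-0.8491  a^+=2.4568

resid = 6.2242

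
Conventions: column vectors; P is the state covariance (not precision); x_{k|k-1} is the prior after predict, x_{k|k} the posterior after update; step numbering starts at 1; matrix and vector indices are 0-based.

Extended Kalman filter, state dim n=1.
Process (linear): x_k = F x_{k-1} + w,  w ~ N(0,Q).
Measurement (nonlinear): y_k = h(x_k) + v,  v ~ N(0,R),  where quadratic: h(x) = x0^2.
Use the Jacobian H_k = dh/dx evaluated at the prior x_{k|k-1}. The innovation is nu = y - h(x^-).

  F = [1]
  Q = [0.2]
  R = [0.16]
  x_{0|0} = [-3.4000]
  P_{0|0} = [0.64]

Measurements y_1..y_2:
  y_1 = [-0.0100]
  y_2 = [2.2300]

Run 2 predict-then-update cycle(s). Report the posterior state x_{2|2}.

x_post = [-1.5191]

step 1: x^-=[-3.4000]  P^-=[0.8400]  H_jac=[-6.8000]  S=[39.0016]  K=[-0.1465]  nu=[-11.5700]  x^+=[-1.7055]  P^+=[0.0034]
step 2: x^-=[-1.7055]  P^-=[0.2034]  H_jac=[-3.4110]  S=[2.5271]  K=[-0.2746]  nu=[-0.6788]  x^+=[-1.5191]  P^+=[0.0129]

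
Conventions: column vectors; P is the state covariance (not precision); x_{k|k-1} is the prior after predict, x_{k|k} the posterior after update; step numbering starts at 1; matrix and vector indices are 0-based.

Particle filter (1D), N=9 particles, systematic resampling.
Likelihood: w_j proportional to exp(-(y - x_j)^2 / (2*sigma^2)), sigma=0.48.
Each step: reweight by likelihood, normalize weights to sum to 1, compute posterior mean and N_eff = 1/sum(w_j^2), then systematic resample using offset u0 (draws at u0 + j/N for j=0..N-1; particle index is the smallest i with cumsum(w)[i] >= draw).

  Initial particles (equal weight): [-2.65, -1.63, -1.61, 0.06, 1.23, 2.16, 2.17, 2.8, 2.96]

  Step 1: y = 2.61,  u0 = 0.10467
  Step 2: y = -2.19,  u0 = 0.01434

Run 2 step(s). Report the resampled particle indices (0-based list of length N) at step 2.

step 1: w=[0.0000, 0.0000, 0.0000, 0.0000, 0.0053, 0.2142, 0.2184, 0.3073, 0.2548]  mean=2.5578  Neff=3.9532  idx=[5, 5, 6, 7, 7, 7, 8, 8, 8]
step 2: w=[0.3536, 0.3536, 0.2927, 0.0000, 0.0000, 0.0000, 0.0000, 0.0000, 0.0000]  mean=2.1629  Neff=2.9779  idx=[0, 0, 0, 0, 1, 1, 1, 2, 2]

resampled_idx = [0, 0, 0, 0, 1, 1, 1, 2, 2]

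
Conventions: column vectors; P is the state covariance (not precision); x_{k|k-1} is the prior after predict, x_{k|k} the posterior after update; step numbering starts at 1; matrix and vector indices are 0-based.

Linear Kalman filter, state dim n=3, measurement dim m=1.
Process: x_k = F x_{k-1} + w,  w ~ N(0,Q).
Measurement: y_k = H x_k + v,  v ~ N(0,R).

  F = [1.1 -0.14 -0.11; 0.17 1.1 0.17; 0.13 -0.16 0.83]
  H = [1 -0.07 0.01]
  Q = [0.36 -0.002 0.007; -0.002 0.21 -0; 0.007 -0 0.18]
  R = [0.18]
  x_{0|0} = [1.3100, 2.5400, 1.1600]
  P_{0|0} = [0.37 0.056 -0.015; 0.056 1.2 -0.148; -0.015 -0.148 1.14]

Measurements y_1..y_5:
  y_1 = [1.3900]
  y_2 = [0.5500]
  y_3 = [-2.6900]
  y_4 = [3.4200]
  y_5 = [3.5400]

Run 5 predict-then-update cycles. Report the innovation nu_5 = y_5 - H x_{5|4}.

step 1: x^-=[0.9578, 3.2139, 0.7267]  P^-=[0.8268 -0.0536 -0.0271; -0.0536 1.6704 -0.1692; -0.0271 -0.1692 1.0361]  S=[1.0223]  K=[0.8122; -0.1685; -0.0047]  nu=[0.6499]  x^+=[1.4856, 3.1044, 0.7236]  P^+=[0.1525 0.0863 -0.0231; 0.0863 1.6414 -0.1700; -0.0231 -0.1700 1.0360]
step 2: x^-=[1.1200, 3.7904, 0.2970]  P^-=[0.5630 -0.1226 -0.0498; -0.1226 2.1977 -0.2837; -0.0498 -0.2837 0.9749]  S=[0.7704]  K=[0.7412; -0.3625; -0.0262]  nu=[-0.3076]  x^+=[0.8920, 3.9019, 0.3051]  P^+=[0.1397 0.0844 -0.0348; 0.0844 2.0965 -0.2910; -0.0348 -0.2910 0.9744]
step 3: x^-=[0.4013, 4.4956, -0.2551]  P^-=[0.5554 -0.1805 -0.0340; -0.1805 2.6997 -0.4821; -0.0340 -0.4821 0.9736]  S=[0.7740]  K=[0.7334; -0.4837; 0.0122]  nu=[-2.7741]  x^+=[-1.6333, 5.8374, -0.2890]  P^+=[0.1390 0.0940 -0.0410; 0.0940 2.5186 -0.4776; -0.0410 -0.4776 0.9734]
step 4: x^-=[-2.5821, 6.0943, -1.3862]  P^-=[0.5556 -0.2083 -0.0136; -0.2083 3.1439 -0.7217; -0.0136 -0.7217 1.0315]  S=[0.7810]  K=[0.7299; -0.5577; 0.0605]  nu=[6.4426]  x^+=[2.1202, 2.5011, -0.9963]  P^+=[0.1395 0.1096 -0.0481; 0.1096 2.9009 -0.6953; -0.0481 -0.6953 1.0287]
step 5: x^-=[2.0917, 2.9423, -0.9515]  P^-=[0.5546 -0.2193 0.0021; -0.2193 3.5321 -0.9734; 0.0021 -0.9734 1.1350]  S=[0.7841]  K=[0.7269; -0.6074; 0.1040]  nu=[1.6638]  x^+=[3.3011, 1.9318, -0.7784]  P^+=[0.1403 0.1269 -0.0572; 0.1269 3.2428 -0.9238; -0.0572 -0.9238 1.1265]

innov = [1.6638]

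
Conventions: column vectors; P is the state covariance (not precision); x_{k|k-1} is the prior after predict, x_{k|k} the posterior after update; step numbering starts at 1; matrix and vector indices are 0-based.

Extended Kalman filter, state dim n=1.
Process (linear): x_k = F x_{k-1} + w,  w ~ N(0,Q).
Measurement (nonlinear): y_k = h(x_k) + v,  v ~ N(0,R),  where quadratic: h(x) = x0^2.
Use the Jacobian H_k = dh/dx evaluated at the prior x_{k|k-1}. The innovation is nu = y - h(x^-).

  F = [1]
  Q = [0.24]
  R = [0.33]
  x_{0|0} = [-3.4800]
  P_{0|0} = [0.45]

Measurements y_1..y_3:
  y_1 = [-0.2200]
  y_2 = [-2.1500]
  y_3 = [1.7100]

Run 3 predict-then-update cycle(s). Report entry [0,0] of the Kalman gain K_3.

K[0,0] = -0.4206

step 1: x^-=[-3.4800]  P^-=[0.6900]  H_jac=[-6.9600]  S=[33.7547]  K=[-0.1423]  nu=[-12.3304]  x^+=[-1.7257]  P^+=[0.0067]
step 2: x^-=[-1.7257]  P^-=[0.2467]  H_jac=[-3.4514]  S=[3.2693]  K=[-0.2605]  nu=[-5.1281]  x^+=[-0.3899]  P^+=[0.0249]
step 3: x^-=[-0.3899]  P^-=[0.2649]  H_jac=[-0.7798]  S=[0.4911]  K=[-0.4206]  nu=[1.5580]  x^+=[-1.0453]  P^+=[0.1780]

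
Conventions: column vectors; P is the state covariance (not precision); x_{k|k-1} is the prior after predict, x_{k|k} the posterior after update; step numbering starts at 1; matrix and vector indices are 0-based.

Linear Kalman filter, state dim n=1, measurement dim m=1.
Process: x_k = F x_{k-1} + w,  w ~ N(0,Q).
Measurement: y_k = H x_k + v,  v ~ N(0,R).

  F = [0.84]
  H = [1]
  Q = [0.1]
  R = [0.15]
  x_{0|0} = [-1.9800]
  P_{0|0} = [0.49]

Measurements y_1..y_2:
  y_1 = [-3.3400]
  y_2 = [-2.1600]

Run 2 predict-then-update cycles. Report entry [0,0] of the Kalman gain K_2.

K[0,0] = 0.5443

step 1: x^-=[-1.6632]  P^-=[0.4457]  S=[0.5957]  K=[0.7482]  nu=[-1.6768]  x^+=[-2.9178]  P^+=[0.1122]
step 2: x^-=[-2.4510]  P^-=[0.1792]  S=[0.3292]  K=[0.5443]  nu=[0.2910]  x^+=[-2.2926]  P^+=[0.0817]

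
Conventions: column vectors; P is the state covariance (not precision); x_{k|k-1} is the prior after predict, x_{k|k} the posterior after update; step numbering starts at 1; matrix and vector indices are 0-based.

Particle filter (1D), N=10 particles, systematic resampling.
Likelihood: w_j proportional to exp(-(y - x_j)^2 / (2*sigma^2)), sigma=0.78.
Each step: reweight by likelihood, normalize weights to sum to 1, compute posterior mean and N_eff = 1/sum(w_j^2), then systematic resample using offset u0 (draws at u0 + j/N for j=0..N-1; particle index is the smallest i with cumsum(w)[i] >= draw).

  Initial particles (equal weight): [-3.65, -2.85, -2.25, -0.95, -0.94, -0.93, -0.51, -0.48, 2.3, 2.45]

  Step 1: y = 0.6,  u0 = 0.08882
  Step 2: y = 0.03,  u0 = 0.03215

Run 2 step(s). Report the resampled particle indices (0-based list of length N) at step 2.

step 1: w=[0.0000, 0.0000, 0.0009, 0.1045, 0.1072, 0.1099, 0.2735, 0.2886, 0.0700, 0.0452]  mean=-0.3108  Neff=5.0111  idx=[3, 4, 5, 6, 6, 6, 7, 7, 8, 9]
step 2: w=[0.0844, 0.0857, 0.0871, 0.1462, 0.1462, 0.1462, 0.1500, 0.1500, 0.0027, 0.0015]  mean=-0.5995  Neff=7.6228  idx=[0, 1, 2, 3, 4, 4, 5, 6, 6, 7]

resampled_idx = [0, 1, 2, 3, 4, 4, 5, 6, 6, 7]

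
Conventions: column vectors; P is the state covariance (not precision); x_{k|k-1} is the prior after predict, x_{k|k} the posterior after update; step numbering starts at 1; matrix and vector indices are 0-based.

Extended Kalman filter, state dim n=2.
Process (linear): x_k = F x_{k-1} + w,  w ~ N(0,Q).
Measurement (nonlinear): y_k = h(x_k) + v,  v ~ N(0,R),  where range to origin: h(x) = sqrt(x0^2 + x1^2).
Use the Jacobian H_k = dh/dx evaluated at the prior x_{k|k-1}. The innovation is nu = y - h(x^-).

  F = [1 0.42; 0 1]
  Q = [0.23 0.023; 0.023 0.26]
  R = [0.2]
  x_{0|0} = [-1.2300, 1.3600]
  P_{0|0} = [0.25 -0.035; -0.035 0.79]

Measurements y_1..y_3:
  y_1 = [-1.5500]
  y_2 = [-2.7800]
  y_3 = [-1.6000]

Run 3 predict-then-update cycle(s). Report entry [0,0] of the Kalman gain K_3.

step 1: x^-=[-0.6588, 1.3600]  P^-=[0.5900 0.3198; 0.3198 1.0500]  H_jac=[-0.4360 0.9000]  S=[0.9116]  K=[0.0336; 0.8836]  nu=[-3.0612]  x^+=[-0.7616, -1.3450]  P^+=[0.5889 0.2927; 0.2927 0.3382]
step 2: x^-=[-1.3265, -1.3450]  P^-=[1.1245 0.4578; 0.4578 0.5982]  H_jac=[-0.7022 -0.7120]  S=[1.5154]  K=[-0.7361; -0.4932]  nu=[-4.6691]  x^+=[2.1105, 0.9576]  P^+=[0.3033 -0.0924; -0.0924 0.2296]
step 3: x^-=[2.5127, 0.9576]  P^-=[0.4962 0.0271; 0.0271 0.4896]  H_jac=[0.9344 0.3561]  S=[0.7134]  K=[0.6635; 0.2799]  nu=[-4.2890]  x^+=[-0.3330, -0.2428]  P^+=[0.1822 -0.1054; -0.1054 0.4337]

K[0,0] = 0.6635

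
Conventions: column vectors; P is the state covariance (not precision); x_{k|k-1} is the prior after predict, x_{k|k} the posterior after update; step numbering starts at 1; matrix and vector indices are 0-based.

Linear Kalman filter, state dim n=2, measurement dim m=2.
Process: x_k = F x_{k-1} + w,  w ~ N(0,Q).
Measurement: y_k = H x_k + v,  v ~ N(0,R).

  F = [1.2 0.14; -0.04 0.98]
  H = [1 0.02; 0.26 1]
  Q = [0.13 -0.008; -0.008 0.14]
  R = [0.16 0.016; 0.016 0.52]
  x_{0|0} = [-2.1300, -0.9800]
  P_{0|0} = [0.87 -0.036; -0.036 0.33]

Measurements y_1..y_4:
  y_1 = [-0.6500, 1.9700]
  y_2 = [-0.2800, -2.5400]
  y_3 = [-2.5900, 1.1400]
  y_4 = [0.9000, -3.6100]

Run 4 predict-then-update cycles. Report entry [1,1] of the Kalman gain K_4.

K[1,1] = 0.3965

step 1: x^-=[-2.6932, -0.8752]  P^-=[1.3772 -0.0466; -0.0466 0.4611]  S=[1.5355 0.3364; 0.3364 1.0500]  K=[0.8941 0.0102; -0.1270 0.4683]  nu=[2.0607, 3.5454]  x^+=[-0.8148, 0.5236]  P^+=[0.1436 -0.0177; -0.0177 0.2461]
step 2: x^-=[-0.9045, 0.5457]  P^-=[0.3356 -0.0019; -0.0019 0.3780]  S=[0.4957 0.1089; 0.1089 0.9197]  K=[0.6741 0.0130; -0.0809 0.4200]  nu=[0.6136, -2.8505]  x^+=[-0.5279, -0.7012]  P^+=[0.1083 -0.0106; -0.0106 0.2199]
step 3: x^-=[-0.7316, -0.6661]  P^-=[0.2867 0.0045; 0.0045 0.3522]  S=[0.4470 0.1021; 0.1021 0.8939]  K=[0.6380 0.0156; -0.0661 0.4029]  nu=[-1.8451, 1.9963]  x^+=[-1.8776, 0.2601]  P^+=[0.1025 -0.0083; -0.0083 0.2106]
step 4: x^-=[-2.2168, 0.3300]  P^-=[0.2789 0.0062; 0.0062 0.3431]  S=[0.4393 0.1016; 0.1016 0.8852]  K=[0.6314 0.0165; -0.0620 0.3965]  nu=[3.1102, -3.3637]  x^+=[-0.3084, -1.1965]  P^+=[0.1014 -0.0077; -0.0077 0.2072]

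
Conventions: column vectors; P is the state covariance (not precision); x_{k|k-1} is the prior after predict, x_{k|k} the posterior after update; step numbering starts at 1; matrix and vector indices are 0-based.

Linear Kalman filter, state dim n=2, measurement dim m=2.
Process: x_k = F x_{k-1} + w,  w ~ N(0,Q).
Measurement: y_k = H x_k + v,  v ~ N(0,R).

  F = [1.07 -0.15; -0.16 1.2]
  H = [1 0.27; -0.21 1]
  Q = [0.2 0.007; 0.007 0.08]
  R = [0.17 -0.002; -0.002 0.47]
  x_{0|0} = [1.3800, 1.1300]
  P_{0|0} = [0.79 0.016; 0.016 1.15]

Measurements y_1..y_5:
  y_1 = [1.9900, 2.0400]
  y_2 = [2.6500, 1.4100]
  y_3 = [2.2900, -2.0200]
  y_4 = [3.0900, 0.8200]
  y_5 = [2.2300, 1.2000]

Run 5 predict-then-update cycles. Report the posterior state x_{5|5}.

step 1: x^-=[1.3071, 1.1352]  P^-=[1.1252 -0.3143; -0.3143 1.7501]  S=[1.2531 -0.0623; -0.0623 2.4017]  K=[0.8199 -0.2080; 0.1640 0.7604]  nu=[0.3764, 1.1793]  x^+=[1.3704, 2.0937]  P^+=[0.1577 -0.0663; -0.0663 0.3431]
step 2: x^-=[1.1523, 2.2932]  P^-=[0.4095 -0.1685; -0.1685 0.6036]  S=[0.5326 -0.0839; -0.0839 1.1624]  K=[0.6565 -0.1715; 0.0772 0.5553]  nu=[0.8786, -0.6412]  x^+=[1.8391, 2.0050]  P^+=[0.1269 -0.0553; -0.0553 0.2492]
step 3: x^-=[1.6671, 2.1117]  P^-=[0.3686 -0.1319; -0.1319 0.4634]  S=[0.5012 -0.0787; -0.0787 1.0050]  K=[0.6396 -0.1582; 0.0640 0.4936]  nu=[0.0528, -3.7816]  x^+=[2.2989, 0.2484]  P^+=[0.1225 -0.0499; -0.0499 0.2214]
step 4: x^-=[2.4226, -0.0697]  P^-=[0.3613 -0.1191; -0.1191 0.4211]  S=[0.4977 -0.0765; -0.0765 0.9570]  K=[0.6378 -0.1527; 0.0616 0.4711]  nu=[0.6863, 1.3985]  x^+=[2.6467, 0.6313]  P^+=[0.1216 -0.0475; -0.0475 0.2113]
step 5: x^-=[2.7373, 0.3341]  P^-=[0.3592 -0.1140; -0.1140 0.4056]  S=[0.4972 -0.0755; -0.0755 0.9393]  K=[0.6377 -0.1504; 0.0611 0.4622]  nu=[-0.5975, 1.4408]  x^+=[2.1395, 0.9635]  P^+=[0.1213 -0.0465; -0.0465 0.2073]

x_post = [2.1395, 0.9635]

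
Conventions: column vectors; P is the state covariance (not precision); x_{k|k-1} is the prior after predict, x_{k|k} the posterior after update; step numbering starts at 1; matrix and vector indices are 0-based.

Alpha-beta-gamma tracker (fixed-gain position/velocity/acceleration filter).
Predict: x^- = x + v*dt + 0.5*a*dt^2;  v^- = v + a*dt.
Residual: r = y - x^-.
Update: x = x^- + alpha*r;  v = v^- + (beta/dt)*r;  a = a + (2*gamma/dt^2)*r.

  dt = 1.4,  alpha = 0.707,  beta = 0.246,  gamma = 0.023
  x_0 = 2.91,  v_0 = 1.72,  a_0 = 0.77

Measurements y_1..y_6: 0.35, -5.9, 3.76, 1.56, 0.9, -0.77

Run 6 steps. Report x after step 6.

step 1: x_pred=6.0726  r=-5.7226  x^+=2.0267  v^+=1.7925  a^+=0.6357
step 2: x_pred=5.1591  r=-11.0591  x^+=-2.6597  v^+=0.7392  a^+=0.3761
step 3: x_pred=-1.2562  r=5.0162  x^+=2.2903  v^+=2.1472  a^+=0.4939
step 4: x_pred=5.7803  r=-4.2203  x^+=2.7966  v^+=2.0970  a^+=0.3948
step 5: x_pred=6.1193  r=-5.2193  x^+=2.4293  v^+=1.7327  a^+=0.2723
step 6: x_pred=5.1219  r=-5.8919  x^+=0.9563  v^+=1.0786  a^+=0.1340

x_post = 0.9563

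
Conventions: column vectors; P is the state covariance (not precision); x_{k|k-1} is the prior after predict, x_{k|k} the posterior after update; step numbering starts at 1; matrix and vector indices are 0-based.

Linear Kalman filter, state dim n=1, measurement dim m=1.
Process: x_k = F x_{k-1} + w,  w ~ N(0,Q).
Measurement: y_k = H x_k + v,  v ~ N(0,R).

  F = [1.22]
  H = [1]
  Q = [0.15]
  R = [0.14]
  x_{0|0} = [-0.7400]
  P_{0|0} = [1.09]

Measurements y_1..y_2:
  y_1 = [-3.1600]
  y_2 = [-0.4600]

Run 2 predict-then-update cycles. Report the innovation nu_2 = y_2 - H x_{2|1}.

innov = [3.1936]

step 1: x^-=[-0.9028]  P^-=[1.7724]  S=[1.9124]  K=[0.9268]  nu=[-2.2572]  x^+=[-2.9948]  P^+=[0.1298]
step 2: x^-=[-3.6536]  P^-=[0.3431]  S=[0.4831]  K=[0.7102]  nu=[3.1936]  x^+=[-1.3854]  P^+=[0.0994]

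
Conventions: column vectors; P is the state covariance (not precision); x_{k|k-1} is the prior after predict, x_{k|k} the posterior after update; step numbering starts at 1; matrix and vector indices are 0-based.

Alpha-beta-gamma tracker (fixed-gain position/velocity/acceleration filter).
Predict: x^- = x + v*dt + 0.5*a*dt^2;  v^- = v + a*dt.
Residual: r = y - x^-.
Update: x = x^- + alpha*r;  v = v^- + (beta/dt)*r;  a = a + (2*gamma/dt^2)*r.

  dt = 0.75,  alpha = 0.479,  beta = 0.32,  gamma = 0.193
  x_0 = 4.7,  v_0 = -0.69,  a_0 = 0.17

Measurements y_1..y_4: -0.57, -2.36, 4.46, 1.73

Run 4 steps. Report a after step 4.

step 1: x_pred=4.2303  r=-4.8003  x^+=1.9310  v^+=-2.6106  a^+=-3.1241
step 2: x_pred=-0.9057  r=-1.4543  x^+=-1.6023  v^+=-5.5742  a^+=-4.1221
step 3: x_pred=-6.9423  r=11.4023  x^+=-1.4806  v^+=-3.8008  a^+=3.7024
step 4: x_pred=-3.2899  r=5.0199  x^+=-0.8854  v^+=1.1178  a^+=7.1472

a_post = 7.1472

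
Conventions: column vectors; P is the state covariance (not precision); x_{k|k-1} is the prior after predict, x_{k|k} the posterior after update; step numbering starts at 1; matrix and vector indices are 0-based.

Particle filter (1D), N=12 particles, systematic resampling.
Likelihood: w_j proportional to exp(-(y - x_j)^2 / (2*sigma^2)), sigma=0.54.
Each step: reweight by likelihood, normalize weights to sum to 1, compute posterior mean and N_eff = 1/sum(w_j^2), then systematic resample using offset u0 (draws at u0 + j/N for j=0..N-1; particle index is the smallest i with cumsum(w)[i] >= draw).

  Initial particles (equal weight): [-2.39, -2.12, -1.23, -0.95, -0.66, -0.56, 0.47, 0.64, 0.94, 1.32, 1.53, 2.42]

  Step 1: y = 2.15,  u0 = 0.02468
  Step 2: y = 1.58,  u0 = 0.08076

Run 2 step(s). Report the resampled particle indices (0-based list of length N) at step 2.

step 1: w=[0.0000, 0.0000, 0.0000, 0.0000, 0.0000, 0.0000, 0.0044, 0.0110, 0.0447, 0.1690, 0.2849, 0.4860]  mean=1.8862  Neff=2.8732  idx=[8, 9, 9, 10, 10, 10, 11, 11, 11, 11, 11, 11]
step 2: w=[0.0702, 0.1263, 0.1263, 0.1412, 0.1412, 0.1412, 0.0423, 0.0423, 0.0423, 0.0423, 0.0423, 0.0423]  mean=1.6613  Neff=9.3164  idx=[1, 1, 2, 3, 3, 4, 4, 5, 6, 7, 9, 11]

resampled_idx = [1, 1, 2, 3, 3, 4, 4, 5, 6, 7, 9, 11]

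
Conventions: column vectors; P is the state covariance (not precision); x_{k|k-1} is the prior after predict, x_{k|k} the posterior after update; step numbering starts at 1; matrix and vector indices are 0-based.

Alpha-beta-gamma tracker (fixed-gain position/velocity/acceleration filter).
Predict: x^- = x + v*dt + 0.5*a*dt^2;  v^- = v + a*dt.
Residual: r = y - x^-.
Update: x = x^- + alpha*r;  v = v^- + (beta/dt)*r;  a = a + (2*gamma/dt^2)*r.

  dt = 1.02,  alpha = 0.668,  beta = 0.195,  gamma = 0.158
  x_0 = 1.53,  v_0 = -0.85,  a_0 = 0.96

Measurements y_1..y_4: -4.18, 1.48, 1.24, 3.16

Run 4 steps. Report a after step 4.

step 1: x_pred=1.1624  r=-5.3424  x^+=-2.4063  v^+=-0.8921  a^+=-0.6626
step 2: x_pred=-3.6610  r=5.1410  x^+=-0.2268  v^+=-0.5852  a^+=0.8988
step 3: x_pred=-0.3561  r=1.5961  x^+=0.7101  v^+=0.6368  a^+=1.3836
step 4: x_pred=2.0793  r=1.0807  x^+=2.8012  v^+=2.2547  a^+=1.7119

a_post = 1.7119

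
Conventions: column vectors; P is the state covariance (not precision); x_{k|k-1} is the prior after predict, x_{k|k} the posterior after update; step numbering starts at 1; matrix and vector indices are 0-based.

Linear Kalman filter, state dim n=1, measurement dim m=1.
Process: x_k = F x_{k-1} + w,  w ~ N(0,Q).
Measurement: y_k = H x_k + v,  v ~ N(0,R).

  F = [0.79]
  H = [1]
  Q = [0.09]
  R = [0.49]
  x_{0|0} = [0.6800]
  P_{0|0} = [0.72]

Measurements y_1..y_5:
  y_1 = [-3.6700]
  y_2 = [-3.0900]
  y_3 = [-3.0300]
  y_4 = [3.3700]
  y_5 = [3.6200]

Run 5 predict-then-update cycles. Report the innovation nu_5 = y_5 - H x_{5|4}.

step 1: x^-=[0.5372]  P^-=[0.5394]  S=[1.0294]  K=[0.5240]  nu=[-4.2072]  x^+=[-1.6673]  P^+=[0.2567]
step 2: x^-=[-1.3171]  P^-=[0.2502]  S=[0.7402]  K=[0.3380]  nu=[-1.7729]  x^+=[-1.9164]  P^+=[0.1656]
step 3: x^-=[-1.5140]  P^-=[0.1934]  S=[0.6834]  K=[0.2830]  nu=[-1.5160]  x^+=[-1.9430]  P^+=[0.1387]
step 4: x^-=[-1.5350]  P^-=[0.1765]  S=[0.6665]  K=[0.2649]  nu=[4.9050]  x^+=[-0.2359]  P^+=[0.1298]
step 5: x^-=[-0.1863]  P^-=[0.1710]  S=[0.6610]  K=[0.2587]  nu=[3.8063]  x^+=[0.7983]  P^+=[0.1268]

innov = [3.8063]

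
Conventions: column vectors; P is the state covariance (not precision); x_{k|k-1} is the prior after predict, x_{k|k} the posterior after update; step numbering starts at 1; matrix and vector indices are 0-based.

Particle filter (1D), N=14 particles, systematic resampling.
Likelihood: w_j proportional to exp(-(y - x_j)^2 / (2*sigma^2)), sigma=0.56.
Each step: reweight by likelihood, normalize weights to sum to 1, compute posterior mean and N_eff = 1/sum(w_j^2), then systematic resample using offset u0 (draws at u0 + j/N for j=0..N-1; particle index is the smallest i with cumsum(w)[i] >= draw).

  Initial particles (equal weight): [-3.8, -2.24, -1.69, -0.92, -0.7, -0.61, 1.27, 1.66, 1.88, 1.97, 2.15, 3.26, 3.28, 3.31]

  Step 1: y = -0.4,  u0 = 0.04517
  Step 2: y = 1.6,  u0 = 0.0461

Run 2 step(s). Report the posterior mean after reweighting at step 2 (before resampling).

step 1: w=[0.0000, 0.0018, 0.0278, 0.2562, 0.3416, 0.3675, 0.0046, 0.0005, 0.0001, 0.0001, 0.0000, 0.0000, 0.0000, 0.0000]  mean=-0.7429  Neff=3.1434  idx=[3, 3, 3, 3, 4, 4, 4, 4, 4, 5, 5, 5, 5, 5]
step 2: w=[0.0121, 0.0121, 0.0121, 0.0121, 0.0654, 0.0654, 0.0654, 0.0654, 0.0654, 0.1249, 0.1249, 0.1249, 0.1249, 0.1249]  mean=-0.6544  Neff=9.9975  idx=[3, 5, 6, 7, 8, 9, 9, 10, 10, 11, 12, 12, 13, 13]

post_mean = -0.6544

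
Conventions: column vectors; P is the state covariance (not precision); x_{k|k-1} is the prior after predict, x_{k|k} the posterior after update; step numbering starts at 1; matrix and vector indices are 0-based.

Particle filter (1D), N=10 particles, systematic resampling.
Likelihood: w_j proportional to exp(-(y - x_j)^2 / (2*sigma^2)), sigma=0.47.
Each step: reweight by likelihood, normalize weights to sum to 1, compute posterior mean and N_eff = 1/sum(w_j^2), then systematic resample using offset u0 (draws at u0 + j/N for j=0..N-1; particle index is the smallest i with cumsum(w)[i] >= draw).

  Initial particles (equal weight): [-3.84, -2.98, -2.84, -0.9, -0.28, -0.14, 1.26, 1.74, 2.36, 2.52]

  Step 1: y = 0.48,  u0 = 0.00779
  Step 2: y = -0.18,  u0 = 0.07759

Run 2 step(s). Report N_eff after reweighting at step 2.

N_eff = 7.5707

step 1: w=[0.0000, 0.0000, 0.0000, 0.0137, 0.2752, 0.4261, 0.2566, 0.0280, 0.0003, 0.0001]  mean=0.2241  Neff=3.0851  idx=[3, 4, 4, 5, 5, 5, 5, 5, 6, 6]
step 2: w=[0.0426, 0.1346, 0.1346, 0.1372, 0.1372, 0.1372, 0.1372, 0.1372, 0.0013, 0.0013]  mean=-0.2065  Neff=7.5707  idx=[1, 2, 2, 3, 4, 4, 5, 6, 7, 7]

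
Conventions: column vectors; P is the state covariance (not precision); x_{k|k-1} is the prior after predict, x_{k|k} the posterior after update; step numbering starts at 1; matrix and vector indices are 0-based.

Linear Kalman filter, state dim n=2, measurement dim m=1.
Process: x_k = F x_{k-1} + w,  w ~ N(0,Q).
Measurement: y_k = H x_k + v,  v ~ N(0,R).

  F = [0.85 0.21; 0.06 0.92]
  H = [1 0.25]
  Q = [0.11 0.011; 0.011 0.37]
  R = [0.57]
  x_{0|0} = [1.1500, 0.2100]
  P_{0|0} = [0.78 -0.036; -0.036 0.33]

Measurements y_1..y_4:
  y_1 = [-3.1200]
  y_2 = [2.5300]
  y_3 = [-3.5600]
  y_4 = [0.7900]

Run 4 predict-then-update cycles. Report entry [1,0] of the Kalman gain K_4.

K[1,0] = 0.4637

step 1: x^-=[1.0216, 0.2622]  P^-=[0.6753 0.0859; 0.0859 0.6481]  S=[1.3287]  K=[0.5244; 0.1866]  nu=[-4.2072]  x^+=[-1.1845, -0.5229]  P^+=[0.3099 -0.0441; -0.0441 0.6019]
step 2: x^-=[-1.1166, -0.5522]  P^-=[0.3447 0.1080; 0.1080 0.8757]  S=[1.0235]  K=[0.3632; 0.3195]  nu=[3.7847]  x^+=[0.2580, 0.6569]  P^+=[0.2097 -0.0107; -0.0107 0.7712]
step 3: x^-=[0.3572, 0.6198]  P^-=[0.2917 0.1622; 0.1622 1.0223]  S=[1.0067]  K=[0.3300; 0.4150]  nu=[-4.0722]  x^+=[-0.9867, -1.0701]  P^+=[0.1820 0.0243; 0.0243 0.8490]
step 4: x^-=[-1.0635, -1.0437]  P^-=[0.2876 0.2036; 0.2036 1.0919]  S=[1.0277]  K=[0.3294; 0.4637]  nu=[2.1144]  x^+=[-0.3669, -0.0632]  P^+=[0.1761 0.0466; 0.0466 0.8709]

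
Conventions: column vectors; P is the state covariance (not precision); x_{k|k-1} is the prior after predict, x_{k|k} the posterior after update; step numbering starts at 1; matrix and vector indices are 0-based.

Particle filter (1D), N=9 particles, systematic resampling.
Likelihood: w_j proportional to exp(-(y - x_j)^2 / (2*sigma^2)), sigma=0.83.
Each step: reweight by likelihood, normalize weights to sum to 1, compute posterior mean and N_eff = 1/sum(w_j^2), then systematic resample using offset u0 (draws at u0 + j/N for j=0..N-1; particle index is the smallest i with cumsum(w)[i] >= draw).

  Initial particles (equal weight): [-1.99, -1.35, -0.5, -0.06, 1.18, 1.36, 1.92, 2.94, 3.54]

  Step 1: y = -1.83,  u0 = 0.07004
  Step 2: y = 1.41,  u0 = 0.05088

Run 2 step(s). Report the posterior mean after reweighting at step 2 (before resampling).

step 1: w=[0.4443, 0.3829, 0.1254, 0.0466, 0.0006, 0.0003, 0.0000, 0.0000, 0.0000]  mean=-1.4653  Neff=2.7636  idx=[0, 0, 0, 0, 1, 1, 1, 2, 3]
step 2: w=[0.0008, 0.0008, 0.0008, 0.0008, 0.0136, 0.0136, 0.0136, 0.2425, 0.7136]  mean=-0.2253  Neff=1.7587  idx=[7, 7, 7, 8, 8, 8, 8, 8, 8]

post_mean = -0.2253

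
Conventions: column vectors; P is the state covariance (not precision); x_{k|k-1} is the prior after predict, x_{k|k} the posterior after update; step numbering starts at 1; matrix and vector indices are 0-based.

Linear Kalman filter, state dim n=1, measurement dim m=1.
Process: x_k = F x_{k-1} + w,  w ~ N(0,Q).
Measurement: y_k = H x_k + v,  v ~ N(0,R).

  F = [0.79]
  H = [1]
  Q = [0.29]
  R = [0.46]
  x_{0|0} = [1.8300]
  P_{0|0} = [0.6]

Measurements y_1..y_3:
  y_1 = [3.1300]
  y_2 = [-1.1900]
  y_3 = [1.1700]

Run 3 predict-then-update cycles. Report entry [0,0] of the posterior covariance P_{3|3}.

P_post[0,0] = 0.2232

step 1: x^-=[1.4457]  P^-=[0.6645]  S=[1.1245]  K=[0.5909]  nu=[1.6843]  x^+=[2.4410]  P^+=[0.2718]
step 2: x^-=[1.9284]  P^-=[0.4596]  S=[0.9196]  K=[0.4998]  nu=[-3.1184]  x^+=[0.3698]  P^+=[0.2299]
step 3: x^-=[0.2921]  P^-=[0.4335]  S=[0.8935]  K=[0.4852]  nu=[0.8779]  x^+=[0.7180]  P^+=[0.2232]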